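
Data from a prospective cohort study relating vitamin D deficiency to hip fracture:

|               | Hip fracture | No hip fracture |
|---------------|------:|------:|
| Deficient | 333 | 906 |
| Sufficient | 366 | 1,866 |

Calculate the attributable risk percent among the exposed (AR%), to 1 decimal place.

Cells: a = 333, b = 906, c = 366, d = 1866.
Risk in exposed = 333/1239 = 0.26877; risk in unexposed = 366/2232 = 0.16398.
RR = 0.26877/0.16398 = 1.63903
AR% = (RR − 1)/RR × 100 = (1.63903 − 1)/1.63903 × 100 = 38.9882%

39.0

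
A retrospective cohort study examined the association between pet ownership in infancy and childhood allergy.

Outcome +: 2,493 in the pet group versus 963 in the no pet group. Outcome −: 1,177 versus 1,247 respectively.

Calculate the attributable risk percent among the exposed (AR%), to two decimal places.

35.85

From the description: a = 2493, b = 1177, c = 963, d = 1247.
Risk in exposed = 2493/3670 = 0.67929; risk in unexposed = 963/2210 = 0.43575.
RR = 0.67929/0.43575 = 1.55891
AR% = (RR − 1)/RR × 100 = (1.55891 − 1)/1.55891 × 100 = 35.8528%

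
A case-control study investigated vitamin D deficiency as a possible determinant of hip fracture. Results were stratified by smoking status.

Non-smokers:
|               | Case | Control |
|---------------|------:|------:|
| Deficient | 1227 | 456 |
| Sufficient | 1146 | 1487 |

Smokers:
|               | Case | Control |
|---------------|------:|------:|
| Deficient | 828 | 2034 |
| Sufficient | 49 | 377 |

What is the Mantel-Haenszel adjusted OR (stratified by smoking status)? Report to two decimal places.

OR_MH = Σ(aᵢdᵢ/nᵢ) / Σ(bᵢcᵢ/nᵢ), where nᵢ is the stratum total.
Stratum 1 (Non-smokers): n = 4316; a·d/n = 1227·1487/4316 = 422.7407; b·c/n = 456·1146/4316 = 121.0788
Stratum 2 (Smokers): n = 3288; a·d/n = 828·377/3288 = 94.9380; b·c/n = 2034·49/3288 = 30.3120
OR_MH = (422.7407 + 94.9380) / (121.0788 + 30.3120) = 517.6787 / 151.3908 = 3.41949

3.42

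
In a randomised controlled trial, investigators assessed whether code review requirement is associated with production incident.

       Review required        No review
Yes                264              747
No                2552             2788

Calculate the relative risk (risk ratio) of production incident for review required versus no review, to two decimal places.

Reading the table with exposure as columns: a = 264 (Review required, case), b = 2552 (Review required, non-case), c = 747 (No review, case), d = 2788.
Risk in exposed = 264/2816 = 0.09375; risk in unexposed = 747/3535 = 0.21132.
RR = 0.09375 / 0.21132 = 0.44365
The risk is 56% lower among the exposed than among the unexposed.

0.44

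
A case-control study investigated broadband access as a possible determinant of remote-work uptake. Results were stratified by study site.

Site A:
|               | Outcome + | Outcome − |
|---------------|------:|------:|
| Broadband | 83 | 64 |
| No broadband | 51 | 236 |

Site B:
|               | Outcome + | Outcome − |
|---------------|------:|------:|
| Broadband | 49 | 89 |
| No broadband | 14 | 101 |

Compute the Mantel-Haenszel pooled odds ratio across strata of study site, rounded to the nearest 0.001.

OR_MH = Σ(aᵢdᵢ/nᵢ) / Σ(bᵢcᵢ/nᵢ), where nᵢ is the stratum total.
Stratum 1 (Site A): n = 434; a·d/n = 83·236/434 = 45.1336; b·c/n = 64·51/434 = 7.5207
Stratum 2 (Site B): n = 253; a·d/n = 49·101/253 = 19.5613; b·c/n = 89·14/253 = 4.9249
OR_MH = (45.1336 + 19.5613) / (7.5207 + 4.9249) = 64.6949 / 12.4456 = 5.19820

5.198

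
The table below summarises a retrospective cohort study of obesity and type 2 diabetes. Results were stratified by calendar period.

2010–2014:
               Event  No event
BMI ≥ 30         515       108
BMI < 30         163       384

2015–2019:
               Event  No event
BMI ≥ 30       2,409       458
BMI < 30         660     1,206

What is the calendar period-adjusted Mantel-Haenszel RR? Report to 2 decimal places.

2.45

RR_MH = Σ(aᵢ·n₀ᵢ/nᵢ) / Σ(cᵢ·n₁ᵢ/nᵢ), with n₁ᵢ = aᵢ+bᵢ (exposed), n₀ᵢ = cᵢ+dᵢ (unexposed), nᵢ = n₁ᵢ+n₀ᵢ.
Stratum 1 (2010–2014): n₁ = 623, n₀ = 547, n = 1170; a·n₀/n = 515·547/1170 = 240.7735; c·n₁/n = 163·623/1170 = 86.7940
Stratum 2 (2015–2019): n₁ = 2867, n₀ = 1866, n = 4733; a·n₀/n = 2409·1866/4733 = 949.7558; c·n₁/n = 660·2867/4733 = 399.7929
RR_MH = (240.7735 + 949.7558) / (86.7940 + 399.7929) = 1190.5293 / 486.5870 = 2.44669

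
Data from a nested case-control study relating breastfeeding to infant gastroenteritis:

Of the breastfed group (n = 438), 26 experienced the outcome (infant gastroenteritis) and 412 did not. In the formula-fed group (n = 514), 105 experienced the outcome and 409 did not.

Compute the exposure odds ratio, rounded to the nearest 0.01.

From the description: a = 26, b = 412, c = 105, d = 409.
OR = (a·d)/(b·c) = (26 × 409) / (412 × 105) = 10634 / 43260 = 0.24582
Exposure is associated with lower odds of infant gastroenteritis (OR = 0.25 < 1).

0.25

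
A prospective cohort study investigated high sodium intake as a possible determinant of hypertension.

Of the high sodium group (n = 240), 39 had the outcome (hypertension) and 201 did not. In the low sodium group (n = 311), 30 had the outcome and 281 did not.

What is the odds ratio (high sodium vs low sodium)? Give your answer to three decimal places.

From the description: a = 39, b = 201, c = 30, d = 281.
OR = (a·d)/(b·c) = (39 × 281) / (201 × 30) = 10959 / 6030 = 1.81741
The odds of hypertension are about 1.82 times as high in the high sodium group.

1.817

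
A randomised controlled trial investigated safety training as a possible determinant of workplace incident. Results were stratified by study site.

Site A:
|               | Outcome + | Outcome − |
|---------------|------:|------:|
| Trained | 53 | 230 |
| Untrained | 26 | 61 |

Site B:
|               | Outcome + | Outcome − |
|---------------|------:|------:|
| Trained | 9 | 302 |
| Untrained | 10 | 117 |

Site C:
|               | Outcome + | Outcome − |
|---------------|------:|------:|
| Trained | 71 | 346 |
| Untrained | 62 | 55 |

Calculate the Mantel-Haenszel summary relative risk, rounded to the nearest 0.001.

RR_MH = Σ(aᵢ·n₀ᵢ/nᵢ) / Σ(cᵢ·n₁ᵢ/nᵢ), with n₁ᵢ = aᵢ+bᵢ (exposed), n₀ᵢ = cᵢ+dᵢ (unexposed), nᵢ = n₁ᵢ+n₀ᵢ.
Stratum 1 (Site A): n₁ = 283, n₀ = 87, n = 370; a·n₀/n = 53·87/370 = 12.4622; c·n₁/n = 26·283/370 = 19.8865
Stratum 2 (Site B): n₁ = 311, n₀ = 127, n = 438; a·n₀/n = 9·127/438 = 2.6096; c·n₁/n = 10·311/438 = 7.1005
Stratum 3 (Site C): n₁ = 417, n₀ = 117, n = 534; a·n₀/n = 71·117/534 = 15.5562; c·n₁/n = 62·417/534 = 48.4157
RR_MH = (12.4622 + 2.6096 + 15.5562) / (19.8865 + 7.1005 + 48.4157) = 30.6279 / 75.4027 = 0.40619

0.406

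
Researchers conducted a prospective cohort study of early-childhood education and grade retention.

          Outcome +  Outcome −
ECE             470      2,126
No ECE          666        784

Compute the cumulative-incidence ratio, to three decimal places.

0.394

Cells: a = 470, b = 2126, c = 666, d = 784.
Risk in exposed = 470/2596 = 0.18105; risk in unexposed = 666/1450 = 0.45931.
RR = 0.18105 / 0.45931 = 0.39417
The risk is 61% lower among the exposed than among the unexposed.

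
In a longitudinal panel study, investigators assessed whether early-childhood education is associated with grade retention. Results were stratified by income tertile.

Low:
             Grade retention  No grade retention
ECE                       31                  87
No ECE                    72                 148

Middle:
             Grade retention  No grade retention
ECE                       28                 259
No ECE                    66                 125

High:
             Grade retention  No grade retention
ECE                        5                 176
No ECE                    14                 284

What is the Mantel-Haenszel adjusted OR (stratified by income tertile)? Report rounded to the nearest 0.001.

0.401

OR_MH = Σ(aᵢdᵢ/nᵢ) / Σ(bᵢcᵢ/nᵢ), where nᵢ is the stratum total.
Stratum 1 (Low): n = 338; a·d/n = 31·148/338 = 13.5740; b·c/n = 87·72/338 = 18.5325
Stratum 2 (Middle): n = 478; a·d/n = 28·125/478 = 7.3222; b·c/n = 259·66/478 = 35.7615
Stratum 3 (High): n = 479; a·d/n = 5·284/479 = 2.9645; b·c/n = 176·14/479 = 5.1441
OR_MH = (13.5740 + 7.3222 + 2.9645) / (18.5325 + 35.7615 + 5.1441) = 23.8606 / 59.4381 = 0.40144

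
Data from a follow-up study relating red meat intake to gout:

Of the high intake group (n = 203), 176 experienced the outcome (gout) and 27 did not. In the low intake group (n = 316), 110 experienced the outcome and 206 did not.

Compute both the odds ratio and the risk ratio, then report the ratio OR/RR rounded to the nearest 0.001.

4.901

From the description: a = 176, b = 27, c = 110, d = 206.
OR = (176·206)/(27·110) = 36256/2970 = 12.20741
Risk in exposed = 176/203 = 0.86700; risk in unexposed = 110/316 = 0.34810; RR = 2.49064
OR/RR = 12.20741 / 2.49064 = 4.90131
The outcome is not rare, so the OR lies further from 1 than the RR.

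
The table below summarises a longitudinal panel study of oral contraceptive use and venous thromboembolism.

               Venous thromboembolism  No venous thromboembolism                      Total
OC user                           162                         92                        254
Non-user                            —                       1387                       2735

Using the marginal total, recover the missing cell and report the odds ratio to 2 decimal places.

1.81

The missing cell is in the unexposed row: 2735 − 1387 = 1348.
So a = 162, b = 92, c = 1348, d = 1387.
OR = (a·d)/(b·c) = (162 × 1387) / (92 × 1348) = 224694 / 124016 = 1.81181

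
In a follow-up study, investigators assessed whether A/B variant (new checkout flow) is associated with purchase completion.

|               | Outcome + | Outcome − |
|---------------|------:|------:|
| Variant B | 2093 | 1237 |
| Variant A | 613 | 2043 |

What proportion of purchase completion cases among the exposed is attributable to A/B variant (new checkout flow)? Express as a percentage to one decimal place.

63.3

Cells: a = 2093, b = 1237, c = 613, d = 2043.
Risk in exposed = 2093/3330 = 0.62853; risk in unexposed = 613/2656 = 0.23080.
RR = 0.62853/0.23080 = 2.72328
AR% = (RR − 1)/RR × 100 = (2.72328 − 1)/2.72328 × 100 = 63.2796%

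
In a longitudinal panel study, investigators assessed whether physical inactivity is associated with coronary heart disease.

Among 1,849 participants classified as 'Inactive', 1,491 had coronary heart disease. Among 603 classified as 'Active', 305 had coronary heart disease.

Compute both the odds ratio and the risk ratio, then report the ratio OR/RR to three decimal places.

2.552

From the description: a = 1491, b = 358, c = 305, d = 298.
OR = (1491·298)/(358·305) = 444318/109190 = 4.06922
Risk in exposed = 1491/1849 = 0.80638; risk in unexposed = 305/603 = 0.50580; RR = 1.59426
OR/RR = 4.06922 / 1.59426 = 2.55242
The outcome is not rare, so the OR lies further from 1 than the RR.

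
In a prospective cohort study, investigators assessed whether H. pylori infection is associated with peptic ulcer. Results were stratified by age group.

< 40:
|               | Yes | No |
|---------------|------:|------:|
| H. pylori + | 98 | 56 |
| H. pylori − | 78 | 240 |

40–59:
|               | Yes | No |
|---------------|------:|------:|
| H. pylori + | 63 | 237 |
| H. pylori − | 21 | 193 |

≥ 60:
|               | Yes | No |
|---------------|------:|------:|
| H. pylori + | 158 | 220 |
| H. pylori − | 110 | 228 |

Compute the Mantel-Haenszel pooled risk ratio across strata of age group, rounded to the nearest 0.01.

1.74

RR_MH = Σ(aᵢ·n₀ᵢ/nᵢ) / Σ(cᵢ·n₁ᵢ/nᵢ), with n₁ᵢ = aᵢ+bᵢ (exposed), n₀ᵢ = cᵢ+dᵢ (unexposed), nᵢ = n₁ᵢ+n₀ᵢ.
Stratum 1 (< 40): n₁ = 154, n₀ = 318, n = 472; a·n₀/n = 98·318/472 = 66.0254; c·n₁/n = 78·154/472 = 25.4492
Stratum 2 (40–59): n₁ = 300, n₀ = 214, n = 514; a·n₀/n = 63·214/514 = 26.2296; c·n₁/n = 21·300/514 = 12.2568
Stratum 3 (≥ 60): n₁ = 378, n₀ = 338, n = 716; a·n₀/n = 158·338/716 = 74.5866; c·n₁/n = 110·378/716 = 58.0726
RR_MH = (66.0254 + 26.2296 + 74.5866) / (25.4492 + 12.2568 + 58.0726) = 166.8416 / 95.7786 = 1.74195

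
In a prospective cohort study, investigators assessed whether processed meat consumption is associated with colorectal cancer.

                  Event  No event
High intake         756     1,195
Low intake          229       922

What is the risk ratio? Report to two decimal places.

Cells: a = 756, b = 1195, c = 229, d = 922.
Risk in exposed = 756/1951 = 0.38749; risk in unexposed = 229/1151 = 0.19896.
RR = 0.38749 / 0.19896 = 1.94762
The risk among the exposed is 1.95 times that among the unexposed.

1.95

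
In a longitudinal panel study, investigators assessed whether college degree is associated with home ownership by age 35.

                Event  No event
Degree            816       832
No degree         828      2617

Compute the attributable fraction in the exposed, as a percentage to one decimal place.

Cells: a = 816, b = 832, c = 828, d = 2617.
Risk in exposed = 816/1648 = 0.49515; risk in unexposed = 828/3445 = 0.24035.
RR = 0.49515/0.24035 = 2.06012
AR% = (RR − 1)/RR × 100 = (2.06012 − 1)/2.06012 × 100 = 51.4591%

51.5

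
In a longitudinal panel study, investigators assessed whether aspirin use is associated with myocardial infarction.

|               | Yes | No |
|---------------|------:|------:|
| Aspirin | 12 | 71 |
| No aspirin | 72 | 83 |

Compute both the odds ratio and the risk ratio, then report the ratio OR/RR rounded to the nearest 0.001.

0.626

Cells: a = 12, b = 71, c = 72, d = 83.
OR = (12·83)/(71·72) = 996/5112 = 0.19484
Risk in exposed = 12/83 = 0.14458; risk in unexposed = 72/155 = 0.46452; RR = 0.31124
OR/RR = 0.19484 / 0.31124 = 0.62599
The outcome is not rare, so the OR lies further from 1 than the RR.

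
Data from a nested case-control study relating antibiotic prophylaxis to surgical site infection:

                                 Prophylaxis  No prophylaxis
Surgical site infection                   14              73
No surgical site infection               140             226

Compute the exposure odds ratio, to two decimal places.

Reading the table with exposure as columns: a = 14 (Prophylaxis, case), b = 140 (Prophylaxis, non-case), c = 73 (No prophylaxis, case), d = 226.
OR = (a·d)/(b·c) = (14 × 226) / (140 × 73) = 3164 / 10220 = 0.30959
Exposure is associated with lower odds of surgical site infection (OR = 0.31 < 1).

0.31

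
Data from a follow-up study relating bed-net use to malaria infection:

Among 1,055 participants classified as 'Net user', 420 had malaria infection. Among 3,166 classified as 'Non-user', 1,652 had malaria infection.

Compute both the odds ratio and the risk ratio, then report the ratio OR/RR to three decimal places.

0.794

From the description: a = 420, b = 635, c = 1652, d = 1514.
OR = (420·1514)/(635·1652) = 635880/1049020 = 0.60617
Risk in exposed = 420/1055 = 0.39810; risk in unexposed = 1652/3166 = 0.52179; RR = 0.76295
OR/RR = 0.60617 / 0.76295 = 0.79450
The outcome is not rare, so the OR lies further from 1 than the RR.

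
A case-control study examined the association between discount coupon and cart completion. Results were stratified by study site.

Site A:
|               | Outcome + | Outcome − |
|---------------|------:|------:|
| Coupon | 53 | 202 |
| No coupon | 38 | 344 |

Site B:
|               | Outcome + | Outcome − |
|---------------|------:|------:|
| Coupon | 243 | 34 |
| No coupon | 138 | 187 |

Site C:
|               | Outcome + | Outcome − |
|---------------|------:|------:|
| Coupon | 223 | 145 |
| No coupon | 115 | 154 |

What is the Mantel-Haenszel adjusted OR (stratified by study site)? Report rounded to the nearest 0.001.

3.434

OR_MH = Σ(aᵢdᵢ/nᵢ) / Σ(bᵢcᵢ/nᵢ), where nᵢ is the stratum total.
Stratum 1 (Site A): n = 637; a·d/n = 53·344/637 = 28.6217; b·c/n = 202·38/637 = 12.0502
Stratum 2 (Site B): n = 602; a·d/n = 243·187/602 = 75.4834; b·c/n = 34·138/602 = 7.7940
Stratum 3 (Site C): n = 637; a·d/n = 223·154/637 = 53.9121; b·c/n = 145·115/637 = 26.1774
OR_MH = (28.6217 + 75.4834 + 53.9121) / (12.0502 + 7.7940 + 26.1774) = 158.0171 / 46.0216 = 3.43354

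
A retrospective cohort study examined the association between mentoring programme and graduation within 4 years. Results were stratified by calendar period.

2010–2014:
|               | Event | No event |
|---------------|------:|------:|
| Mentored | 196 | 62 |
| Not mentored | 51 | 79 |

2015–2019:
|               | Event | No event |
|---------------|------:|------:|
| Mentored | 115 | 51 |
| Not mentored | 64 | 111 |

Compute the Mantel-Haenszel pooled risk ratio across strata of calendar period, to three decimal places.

1.916

RR_MH = Σ(aᵢ·n₀ᵢ/nᵢ) / Σ(cᵢ·n₁ᵢ/nᵢ), with n₁ᵢ = aᵢ+bᵢ (exposed), n₀ᵢ = cᵢ+dᵢ (unexposed), nᵢ = n₁ᵢ+n₀ᵢ.
Stratum 1 (2010–2014): n₁ = 258, n₀ = 130, n = 388; a·n₀/n = 196·130/388 = 65.6701; c·n₁/n = 51·258/388 = 33.9124
Stratum 2 (2015–2019): n₁ = 166, n₀ = 175, n = 341; a·n₀/n = 115·175/341 = 59.0176; c·n₁/n = 64·166/341 = 31.1554
RR_MH = (65.6701 + 59.0176) / (33.9124 + 31.1554) = 124.6877 / 65.0678 = 1.91627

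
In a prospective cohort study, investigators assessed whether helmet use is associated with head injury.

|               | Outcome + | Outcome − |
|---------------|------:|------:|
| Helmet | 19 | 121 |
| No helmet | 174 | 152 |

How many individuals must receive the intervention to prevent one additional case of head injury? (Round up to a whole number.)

Risk in treated group = 19/140 = 0.13571; risk in control = 174/326 = 0.53374.
Absolute risk reduction = 0.53374 − 0.13571 = 0.39803
NNT = 1 / ARR = 1 / 0.39803 = 2.512 → round up → 3

3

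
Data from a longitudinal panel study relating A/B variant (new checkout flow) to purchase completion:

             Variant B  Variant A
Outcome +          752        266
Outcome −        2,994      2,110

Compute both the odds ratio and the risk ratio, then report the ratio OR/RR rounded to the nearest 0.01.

Reading the table with exposure as columns: a = 752 (Variant B, case), b = 2994 (Variant B, non-case), c = 266 (Variant A, case), d = 2110.
OR = (752·2110)/(2994·266) = 1586720/796404 = 1.99236
Risk in exposed = 752/3746 = 0.20075; risk in unexposed = 266/2376 = 0.11195; RR = 1.79314
OR/RR = 1.99236 / 1.79314 = 1.11110
The outcome is not rare, so the OR lies further from 1 than the RR.

1.11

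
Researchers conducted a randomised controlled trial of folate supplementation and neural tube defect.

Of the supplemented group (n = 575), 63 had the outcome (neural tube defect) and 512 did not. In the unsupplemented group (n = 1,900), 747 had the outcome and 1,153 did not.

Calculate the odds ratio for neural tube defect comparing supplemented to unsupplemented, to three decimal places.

From the description: a = 63, b = 512, c = 747, d = 1153.
OR = (a·d)/(b·c) = (63 × 1153) / (512 × 747) = 72639 / 382464 = 0.18992
Exposure is associated with lower odds of neural tube defect (OR = 0.19 < 1).

0.190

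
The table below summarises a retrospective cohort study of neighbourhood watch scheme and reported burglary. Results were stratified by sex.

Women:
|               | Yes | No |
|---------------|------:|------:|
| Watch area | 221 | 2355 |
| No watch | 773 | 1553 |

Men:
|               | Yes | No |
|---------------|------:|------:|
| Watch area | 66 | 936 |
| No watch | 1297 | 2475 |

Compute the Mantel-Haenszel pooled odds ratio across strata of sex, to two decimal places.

0.17

OR_MH = Σ(aᵢdᵢ/nᵢ) / Σ(bᵢcᵢ/nᵢ), where nᵢ is the stratum total.
Stratum 1 (Women): n = 4902; a·d/n = 221·1553/4902 = 70.0149; b·c/n = 2355·773/4902 = 371.3617
Stratum 2 (Men): n = 4774; a·d/n = 66·2475/4774 = 34.2166; b·c/n = 936·1297/4774 = 254.2924
OR_MH = (70.0149 + 34.2166) / (371.3617 + 254.2924) = 104.2315 / 625.6541 = 0.16660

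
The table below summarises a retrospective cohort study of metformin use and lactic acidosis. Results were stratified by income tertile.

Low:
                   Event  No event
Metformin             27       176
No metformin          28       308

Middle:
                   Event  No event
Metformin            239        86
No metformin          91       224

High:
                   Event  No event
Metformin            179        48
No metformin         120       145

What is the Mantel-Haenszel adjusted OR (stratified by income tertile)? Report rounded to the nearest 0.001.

4.590

OR_MH = Σ(aᵢdᵢ/nᵢ) / Σ(bᵢcᵢ/nᵢ), where nᵢ is the stratum total.
Stratum 1 (Low): n = 539; a·d/n = 27·308/539 = 15.4286; b·c/n = 176·28/539 = 9.1429
Stratum 2 (Middle): n = 640; a·d/n = 239·224/640 = 83.6500; b·c/n = 86·91/640 = 12.2281
Stratum 3 (High): n = 492; a·d/n = 179·145/492 = 52.7541; b·c/n = 48·120/492 = 11.7073
OR_MH = (15.4286 + 83.6500 + 52.7541) / (9.1429 + 12.2281 + 11.7073) = 151.8326 / 33.0783 = 4.59010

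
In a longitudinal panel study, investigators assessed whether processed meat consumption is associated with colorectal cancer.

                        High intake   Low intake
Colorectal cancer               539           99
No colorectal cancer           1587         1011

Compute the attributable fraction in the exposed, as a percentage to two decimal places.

64.82

Reading the table with exposure as columns: a = 539 (High intake, case), b = 1587 (High intake, non-case), c = 99 (Low intake, case), d = 1011.
Risk in exposed = 539/2126 = 0.25353; risk in unexposed = 99/1110 = 0.08919.
RR = 0.25353/0.08919 = 2.84258
AR% = (RR − 1)/RR × 100 = (2.84258 − 1)/2.84258 × 100 = 64.8207%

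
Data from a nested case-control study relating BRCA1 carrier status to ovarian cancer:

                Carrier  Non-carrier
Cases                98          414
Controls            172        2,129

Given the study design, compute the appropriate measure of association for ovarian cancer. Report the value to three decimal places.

2.930

Reading the table with exposure as columns: a = 98 (Carrier, case), b = 172 (Carrier, non-case), c = 414 (Non-carrier, case), d = 2129.
This is a nested case-control study: participants were sampled on outcome status, so risks in the source population cannot be estimated directly — relative risk is not valid here. The odds ratio is the appropriate measure.
OR = (a·d)/(b·c) = (98 × 2129) / (172 × 414) = 208642 / 71208 = 2.93004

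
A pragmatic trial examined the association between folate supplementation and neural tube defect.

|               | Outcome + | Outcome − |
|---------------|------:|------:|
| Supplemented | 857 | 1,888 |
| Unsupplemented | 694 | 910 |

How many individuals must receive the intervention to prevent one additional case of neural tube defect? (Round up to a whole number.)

Risk in treated group = 857/2745 = 0.31220; risk in control = 694/1604 = 0.43267.
Absolute risk reduction = 0.43267 − 0.31220 = 0.12046
NNT = 1 / ARR = 1 / 0.12046 = 8.301 → round up → 9

9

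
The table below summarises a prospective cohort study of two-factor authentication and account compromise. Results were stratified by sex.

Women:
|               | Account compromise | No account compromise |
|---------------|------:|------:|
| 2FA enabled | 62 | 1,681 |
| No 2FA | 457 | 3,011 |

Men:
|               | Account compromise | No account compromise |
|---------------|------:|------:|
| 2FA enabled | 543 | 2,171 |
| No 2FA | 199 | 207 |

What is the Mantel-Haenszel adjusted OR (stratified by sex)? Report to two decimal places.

OR_MH = Σ(aᵢdᵢ/nᵢ) / Σ(bᵢcᵢ/nᵢ), where nᵢ is the stratum total.
Stratum 1 (Women): n = 5211; a·d/n = 62·3011/5211 = 35.8246; b·c/n = 1681·457/5211 = 147.4222
Stratum 2 (Men): n = 3120; a·d/n = 543·207/3120 = 36.0260; b·c/n = 2171·199/3120 = 138.4708
OR_MH = (35.8246 + 36.0260) / (147.4222 + 138.4708) = 71.8506 / 285.8930 = 0.25132

0.25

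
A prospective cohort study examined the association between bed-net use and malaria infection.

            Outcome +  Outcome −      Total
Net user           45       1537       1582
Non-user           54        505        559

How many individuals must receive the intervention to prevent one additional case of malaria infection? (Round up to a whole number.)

15

Risk in treated group = 45/1582 = 0.02845; risk in control = 54/559 = 0.09660.
Absolute risk reduction = 0.09660 − 0.02845 = 0.06816
NNT = 1 / ARR = 1 / 0.06816 = 14.672 → round up → 15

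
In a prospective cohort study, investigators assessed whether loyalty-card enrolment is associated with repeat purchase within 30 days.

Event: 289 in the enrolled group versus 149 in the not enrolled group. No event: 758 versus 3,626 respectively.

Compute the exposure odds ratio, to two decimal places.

From the description: a = 289, b = 758, c = 149, d = 3626.
OR = (a·d)/(b·c) = (289 × 3626) / (758 × 149) = 1047914 / 112942 = 9.27834
The odds of repeat purchase within 30 days are about 9.28 times as high in the enrolled group.

9.28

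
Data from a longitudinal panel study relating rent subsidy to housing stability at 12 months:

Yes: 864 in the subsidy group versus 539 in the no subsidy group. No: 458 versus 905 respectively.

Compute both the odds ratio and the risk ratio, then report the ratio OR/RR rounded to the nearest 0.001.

1.809

From the description: a = 864, b = 458, c = 539, d = 905.
OR = (864·905)/(458·539) = 781920/246862 = 3.16744
Risk in exposed = 864/1322 = 0.65356; risk in unexposed = 539/1444 = 0.37327; RR = 1.75090
OR/RR = 3.16744 / 1.75090 = 1.80904
The outcome is not rare, so the OR lies further from 1 than the RR.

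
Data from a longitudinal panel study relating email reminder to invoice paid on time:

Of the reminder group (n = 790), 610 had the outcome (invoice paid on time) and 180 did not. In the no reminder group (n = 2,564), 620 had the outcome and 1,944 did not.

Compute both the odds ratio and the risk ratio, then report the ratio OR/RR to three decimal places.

From the description: a = 610, b = 180, c = 620, d = 1944.
OR = (610·1944)/(180·620) = 1185840/111600 = 10.62581
Risk in exposed = 610/790 = 0.77215; risk in unexposed = 620/2564 = 0.24181; RR = 3.19322
OR/RR = 10.62581 / 3.19322 = 3.32761
The outcome is not rare, so the OR lies further from 1 than the RR.

3.328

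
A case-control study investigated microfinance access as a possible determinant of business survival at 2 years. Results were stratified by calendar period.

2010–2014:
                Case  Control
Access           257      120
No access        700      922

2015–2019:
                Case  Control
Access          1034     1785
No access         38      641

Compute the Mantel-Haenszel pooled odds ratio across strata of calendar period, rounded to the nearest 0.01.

5.02

OR_MH = Σ(aᵢdᵢ/nᵢ) / Σ(bᵢcᵢ/nᵢ), where nᵢ is the stratum total.
Stratum 1 (2010–2014): n = 1999; a·d/n = 257·922/1999 = 118.5363; b·c/n = 120·700/1999 = 42.0210
Stratum 2 (2015–2019): n = 3498; a·d/n = 1034·641/3498 = 189.4780; b·c/n = 1785·38/3498 = 19.3911
OR_MH = (118.5363 + 189.4780) / (42.0210 + 19.3911) = 308.0143 / 61.4121 = 5.01553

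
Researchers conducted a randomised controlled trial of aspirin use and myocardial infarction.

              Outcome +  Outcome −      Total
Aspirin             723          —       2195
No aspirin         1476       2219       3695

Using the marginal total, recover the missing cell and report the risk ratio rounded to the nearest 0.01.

0.82

The missing cell is in the exposed row: 2195 − 723 = 1472.
So a = 723, b = 1472, c = 1476, d = 2219.
RR = [a/(a+b)] / [c/(c+d)] = (723/2195) / (1476/3695) = 0.32938/0.39946 = 0.82458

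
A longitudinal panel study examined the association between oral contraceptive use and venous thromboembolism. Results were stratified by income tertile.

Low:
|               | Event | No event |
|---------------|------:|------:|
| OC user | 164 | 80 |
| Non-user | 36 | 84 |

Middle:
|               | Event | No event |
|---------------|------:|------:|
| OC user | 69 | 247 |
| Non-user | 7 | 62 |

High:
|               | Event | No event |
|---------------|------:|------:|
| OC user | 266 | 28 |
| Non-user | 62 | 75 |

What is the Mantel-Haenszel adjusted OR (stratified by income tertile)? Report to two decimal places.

5.80

OR_MH = Σ(aᵢdᵢ/nᵢ) / Σ(bᵢcᵢ/nᵢ), where nᵢ is the stratum total.
Stratum 1 (Low): n = 364; a·d/n = 164·84/364 = 37.8462; b·c/n = 80·36/364 = 7.9121
Stratum 2 (Middle): n = 385; a·d/n = 69·62/385 = 11.1117; b·c/n = 247·7/385 = 4.4909
Stratum 3 (High): n = 431; a·d/n = 266·75/431 = 46.2877; b·c/n = 28·62/431 = 4.0278
OR_MH = (37.8462 + 11.1117 + 46.2877) / (7.9121 + 4.4909 + 4.0278) = 95.2455 / 16.4308 = 5.79675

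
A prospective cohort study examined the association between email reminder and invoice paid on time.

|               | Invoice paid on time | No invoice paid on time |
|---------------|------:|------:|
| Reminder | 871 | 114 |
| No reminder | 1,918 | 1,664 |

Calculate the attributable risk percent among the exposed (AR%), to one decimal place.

39.4

Cells: a = 871, b = 114, c = 1918, d = 1664.
Risk in exposed = 871/985 = 0.88426; risk in unexposed = 1918/3582 = 0.53546.
RR = 0.88426/0.53546 = 1.65143
AR% = (RR − 1)/RR × 100 = (1.65143 − 1)/1.65143 × 100 = 39.4462%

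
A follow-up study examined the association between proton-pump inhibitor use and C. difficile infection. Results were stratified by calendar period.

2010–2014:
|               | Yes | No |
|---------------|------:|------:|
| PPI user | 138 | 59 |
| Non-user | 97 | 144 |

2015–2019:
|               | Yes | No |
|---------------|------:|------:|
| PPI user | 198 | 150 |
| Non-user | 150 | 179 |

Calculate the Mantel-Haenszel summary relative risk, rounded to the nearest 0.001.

1.426

RR_MH = Σ(aᵢ·n₀ᵢ/nᵢ) / Σ(cᵢ·n₁ᵢ/nᵢ), with n₁ᵢ = aᵢ+bᵢ (exposed), n₀ᵢ = cᵢ+dᵢ (unexposed), nᵢ = n₁ᵢ+n₀ᵢ.
Stratum 1 (2010–2014): n₁ = 197, n₀ = 241, n = 438; a·n₀/n = 138·241/438 = 75.9315; c·n₁/n = 97·197/438 = 43.6279
Stratum 2 (2015–2019): n₁ = 348, n₀ = 329, n = 677; a·n₀/n = 198·329/677 = 96.2216; c·n₁/n = 150·348/677 = 77.1049
RR_MH = (75.9315 + 96.2216) / (43.6279 + 77.1049) = 172.1531 / 120.7327 = 1.42590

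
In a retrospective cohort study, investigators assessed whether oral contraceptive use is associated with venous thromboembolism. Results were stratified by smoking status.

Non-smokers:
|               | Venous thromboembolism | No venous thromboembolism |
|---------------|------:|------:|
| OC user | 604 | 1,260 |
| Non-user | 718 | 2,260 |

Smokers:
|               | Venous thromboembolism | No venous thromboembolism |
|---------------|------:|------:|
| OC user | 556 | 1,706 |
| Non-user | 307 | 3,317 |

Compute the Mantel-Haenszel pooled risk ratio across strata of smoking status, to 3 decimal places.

1.810

RR_MH = Σ(aᵢ·n₀ᵢ/nᵢ) / Σ(cᵢ·n₁ᵢ/nᵢ), with n₁ᵢ = aᵢ+bᵢ (exposed), n₀ᵢ = cᵢ+dᵢ (unexposed), nᵢ = n₁ᵢ+n₀ᵢ.
Stratum 1 (Non-smokers): n₁ = 1864, n₀ = 2978, n = 4842; a·n₀/n = 604·2978/4842 = 371.4812; c·n₁/n = 718·1864/4842 = 276.4048
Stratum 2 (Smokers): n₁ = 2262, n₀ = 3624, n = 5886; a·n₀/n = 556·3624/5886 = 342.3282; c·n₁/n = 307·2262/5886 = 117.9806
RR_MH = (371.4812 + 342.3282) / (276.4048 + 117.9806) = 713.8094 / 394.3854 = 1.80993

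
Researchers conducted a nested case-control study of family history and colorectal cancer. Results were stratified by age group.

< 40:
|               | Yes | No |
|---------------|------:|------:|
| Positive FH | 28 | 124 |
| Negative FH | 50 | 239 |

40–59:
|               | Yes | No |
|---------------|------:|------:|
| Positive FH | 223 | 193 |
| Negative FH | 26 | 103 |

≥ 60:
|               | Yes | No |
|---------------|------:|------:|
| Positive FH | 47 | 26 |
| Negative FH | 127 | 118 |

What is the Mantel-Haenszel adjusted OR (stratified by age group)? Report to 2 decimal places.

2.22

OR_MH = Σ(aᵢdᵢ/nᵢ) / Σ(bᵢcᵢ/nᵢ), where nᵢ is the stratum total.
Stratum 1 (< 40): n = 441; a·d/n = 28·239/441 = 15.1746; b·c/n = 124·50/441 = 14.0590
Stratum 2 (40–59): n = 545; a·d/n = 223·103/545 = 42.1450; b·c/n = 193·26/545 = 9.2073
Stratum 3 (≥ 60): n = 318; a·d/n = 47·118/318 = 17.4403; b·c/n = 26·127/318 = 10.3836
OR_MH = (15.1746 + 42.1450 + 17.4403) / (14.0590 + 9.2073 + 10.3836) = 74.7598 / 33.6499 = 2.22169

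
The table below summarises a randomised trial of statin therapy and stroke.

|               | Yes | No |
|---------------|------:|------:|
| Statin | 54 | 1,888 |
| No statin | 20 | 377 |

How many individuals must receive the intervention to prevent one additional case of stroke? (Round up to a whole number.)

Risk in treated group = 54/1942 = 0.02781; risk in control = 20/397 = 0.05038.
Absolute risk reduction = 0.05038 − 0.02781 = 0.02257
NNT = 1 / ARR = 1 / 0.02257 = 44.304 → round up → 45

45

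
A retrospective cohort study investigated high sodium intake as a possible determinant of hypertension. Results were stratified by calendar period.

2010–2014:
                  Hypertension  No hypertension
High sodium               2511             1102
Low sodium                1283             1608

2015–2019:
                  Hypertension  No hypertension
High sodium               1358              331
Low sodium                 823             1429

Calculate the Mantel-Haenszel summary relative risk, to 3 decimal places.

RR_MH = Σ(aᵢ·n₀ᵢ/nᵢ) / Σ(cᵢ·n₁ᵢ/nᵢ), with n₁ᵢ = aᵢ+bᵢ (exposed), n₀ᵢ = cᵢ+dᵢ (unexposed), nᵢ = n₁ᵢ+n₀ᵢ.
Stratum 1 (2010–2014): n₁ = 3613, n₀ = 2891, n = 6504; a·n₀/n = 2511·2891/6504 = 1116.1287; c·n₁/n = 1283·3613/6504 = 712.7120
Stratum 2 (2015–2019): n₁ = 1689, n₀ = 2252, n = 3941; a·n₀/n = 1358·2252/3941 = 776.0000; c·n₁/n = 823·1689/3941 = 352.7143
RR_MH = (1116.1287 + 776.0000) / (712.7120 + 352.7143) = 1892.1287 / 1065.4263 = 1.77594

1.776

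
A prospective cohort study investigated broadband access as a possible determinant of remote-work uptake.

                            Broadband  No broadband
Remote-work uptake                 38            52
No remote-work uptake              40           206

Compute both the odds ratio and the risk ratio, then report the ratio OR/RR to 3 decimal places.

Reading the table with exposure as columns: a = 38 (Broadband, case), b = 40 (Broadband, non-case), c = 52 (No broadband, case), d = 206.
OR = (38·206)/(40·52) = 7828/2080 = 3.76346
Risk in exposed = 38/78 = 0.48718; risk in unexposed = 52/258 = 0.20155; RR = 2.41716
OR/RR = 3.76346 / 2.41716 = 1.55698
The outcome is not rare, so the OR lies further from 1 than the RR.

1.557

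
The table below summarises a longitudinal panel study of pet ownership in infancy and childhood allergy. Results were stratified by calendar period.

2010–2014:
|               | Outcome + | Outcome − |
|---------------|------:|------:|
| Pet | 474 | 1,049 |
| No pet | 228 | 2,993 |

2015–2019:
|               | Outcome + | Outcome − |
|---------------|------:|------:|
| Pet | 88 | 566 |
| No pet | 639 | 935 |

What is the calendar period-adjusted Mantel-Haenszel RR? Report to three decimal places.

1.473

RR_MH = Σ(aᵢ·n₀ᵢ/nᵢ) / Σ(cᵢ·n₁ᵢ/nᵢ), with n₁ᵢ = aᵢ+bᵢ (exposed), n₀ᵢ = cᵢ+dᵢ (unexposed), nᵢ = n₁ᵢ+n₀ᵢ.
Stratum 1 (2010–2014): n₁ = 1523, n₀ = 3221, n = 4744; a·n₀/n = 474·3221/4744 = 321.8284; c·n₁/n = 228·1523/4744 = 73.1965
Stratum 2 (2015–2019): n₁ = 654, n₀ = 1574, n = 2228; a·n₀/n = 88·1574/2228 = 62.1688; c·n₁/n = 639·654/2228 = 187.5700
RR_MH = (321.8284 + 62.1688) / (73.1965 + 187.5700) = 383.9972 / 260.7665 = 1.47257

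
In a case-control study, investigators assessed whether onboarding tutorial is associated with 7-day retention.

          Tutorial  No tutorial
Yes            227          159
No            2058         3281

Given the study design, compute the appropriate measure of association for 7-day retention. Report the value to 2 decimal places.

2.28

Reading the table with exposure as columns: a = 227 (Tutorial, case), b = 2058 (Tutorial, non-case), c = 159 (No tutorial, case), d = 3281.
This is a case-control study: participants were sampled on outcome status, so risks in the source population cannot be estimated directly — relative risk is not valid here. The odds ratio is the appropriate measure.
OR = (a·d)/(b·c) = (227 × 3281) / (2058 × 159) = 744787 / 327222 = 2.27609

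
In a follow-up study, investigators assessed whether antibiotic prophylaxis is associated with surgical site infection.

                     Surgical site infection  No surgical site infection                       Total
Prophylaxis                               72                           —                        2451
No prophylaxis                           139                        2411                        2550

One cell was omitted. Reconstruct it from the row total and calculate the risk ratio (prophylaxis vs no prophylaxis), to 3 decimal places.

The missing cell is in the exposed row: 2451 − 72 = 2379.
So a = 72, b = 2379, c = 139, d = 2411.
RR = [a/(a+b)] / [c/(c+d)] = (72/2451) / (139/2550) = 0.02938/0.05451 = 0.53891

0.539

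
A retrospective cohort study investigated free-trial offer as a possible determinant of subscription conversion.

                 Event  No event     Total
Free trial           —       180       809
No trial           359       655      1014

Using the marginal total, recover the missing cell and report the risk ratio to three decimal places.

2.196

The missing cell is in the exposed row: 809 − 180 = 629.
So a = 629, b = 180, c = 359, d = 655.
RR = [a/(a+b)] / [c/(c+d)] = (629/809) / (359/1014) = 0.77750/0.35404 = 2.19607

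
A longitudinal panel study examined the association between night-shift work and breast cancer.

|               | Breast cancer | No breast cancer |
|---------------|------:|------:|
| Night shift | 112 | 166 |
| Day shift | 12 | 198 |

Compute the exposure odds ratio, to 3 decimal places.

Cells: a = 112, b = 166, c = 12, d = 198.
OR = (a·d)/(b·c) = (112 × 198) / (166 × 12) = 22176 / 1992 = 11.13253
The odds of breast cancer are about 11.13 times as high in the night shift group.

11.133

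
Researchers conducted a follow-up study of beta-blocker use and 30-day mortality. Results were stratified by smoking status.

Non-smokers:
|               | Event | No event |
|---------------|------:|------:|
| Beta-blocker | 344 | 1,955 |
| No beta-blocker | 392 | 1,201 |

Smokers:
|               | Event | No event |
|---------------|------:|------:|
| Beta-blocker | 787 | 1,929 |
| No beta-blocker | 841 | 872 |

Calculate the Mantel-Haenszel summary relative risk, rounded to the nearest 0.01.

0.60

RR_MH = Σ(aᵢ·n₀ᵢ/nᵢ) / Σ(cᵢ·n₁ᵢ/nᵢ), with n₁ᵢ = aᵢ+bᵢ (exposed), n₀ᵢ = cᵢ+dᵢ (unexposed), nᵢ = n₁ᵢ+n₀ᵢ.
Stratum 1 (Non-smokers): n₁ = 2299, n₀ = 1593, n = 3892; a·n₀/n = 344·1593/3892 = 140.7996; c·n₁/n = 392·2299/3892 = 231.5540
Stratum 2 (Smokers): n₁ = 2716, n₀ = 1713, n = 4429; a·n₀/n = 787·1713/4429 = 304.3872; c·n₁/n = 841·2716/4429 = 515.7273
RR_MH = (140.7996 + 304.3872) / (231.5540 + 515.7273) = 445.1868 / 747.2812 = 0.59574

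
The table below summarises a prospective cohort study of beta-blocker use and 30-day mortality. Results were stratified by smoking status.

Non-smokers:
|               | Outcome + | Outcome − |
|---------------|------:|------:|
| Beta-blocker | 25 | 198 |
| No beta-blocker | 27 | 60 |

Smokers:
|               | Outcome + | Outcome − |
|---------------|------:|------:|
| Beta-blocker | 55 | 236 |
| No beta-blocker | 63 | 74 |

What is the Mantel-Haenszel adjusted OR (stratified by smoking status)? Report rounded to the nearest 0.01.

OR_MH = Σ(aᵢdᵢ/nᵢ) / Σ(bᵢcᵢ/nᵢ), where nᵢ is the stratum total.
Stratum 1 (Non-smokers): n = 310; a·d/n = 25·60/310 = 4.8387; b·c/n = 198·27/310 = 17.2452
Stratum 2 (Smokers): n = 428; a·d/n = 55·74/428 = 9.5093; b·c/n = 236·63/428 = 34.7383
OR_MH = (4.8387 + 9.5093) / (17.2452 + 34.7383) = 14.3481 / 51.9835 = 0.27601

0.28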